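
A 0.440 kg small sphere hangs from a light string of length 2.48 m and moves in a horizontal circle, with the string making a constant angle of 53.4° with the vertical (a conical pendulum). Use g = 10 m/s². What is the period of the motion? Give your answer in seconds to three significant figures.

2.42 s

r = L sinθ = 1.991 m. From T sinθ = mω²r and T cosθ = mg: tanθ = ω²r/g, so ω² = g tanθ / r = g/(L cosθ).
ω = √(g/(L cosθ)) = √(10.0/(2.48 × 0.5962)) = √6.763 = 2.601 rad/s.
Period = 2π/ω = 2.416 s.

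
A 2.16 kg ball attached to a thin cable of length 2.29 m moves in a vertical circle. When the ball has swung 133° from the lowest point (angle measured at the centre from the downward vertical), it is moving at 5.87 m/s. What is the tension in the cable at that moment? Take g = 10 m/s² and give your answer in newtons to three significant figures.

17.8 N

Take the radial direction toward the centre of the circle as positive. The component of the weight along the string toward the centre is −mg cos φ (φ measured from the bottom), so Newton's second law along the string gives T − mg cos φ = m v²/r.
cos 133° = -0.6820, so T = m(v²/r + g cos φ) = 2.16 × ((5.87)²/2.29 + 10.0 × -0.6820) = 2.16 × (15.05 + (-6.820)) = 2.16 × 8.227 = 17.77 N.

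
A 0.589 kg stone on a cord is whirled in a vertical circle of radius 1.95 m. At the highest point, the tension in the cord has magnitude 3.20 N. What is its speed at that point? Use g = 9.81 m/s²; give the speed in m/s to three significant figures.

5.45 m/s

At the top, T + mg = mv²/r, so v = √(r(T/m + g)) = √(1.95 × (3.20/0.589 + 9.81)) = √(1.95 × 15.24) = √29.72 = 5.452 m/s.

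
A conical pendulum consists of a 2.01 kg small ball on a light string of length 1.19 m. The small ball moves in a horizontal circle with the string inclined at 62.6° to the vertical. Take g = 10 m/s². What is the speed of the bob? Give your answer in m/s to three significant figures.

4.51 m/s

The radius of the circle is r = L sinθ = 1.19 × sin 62.6° = 1.057 m.
Horizontally T sinθ = mv²/r and vertically T cosθ = mg, so tanθ = v²/(rg).
v = √(r g tanθ) = √(1.057 × 10.0 × 1.929) = √20.38 = 4.515 m/s.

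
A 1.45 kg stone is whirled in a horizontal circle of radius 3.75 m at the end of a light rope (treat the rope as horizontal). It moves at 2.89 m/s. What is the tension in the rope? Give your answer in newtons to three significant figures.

3.23 N

The tension is the only horizontal force, so it supplies the full centripetal force: T = m v²/r = 1.45 × (2.890)²/3.75 = 1.45 × 8.352/3.75 = 3.229 N.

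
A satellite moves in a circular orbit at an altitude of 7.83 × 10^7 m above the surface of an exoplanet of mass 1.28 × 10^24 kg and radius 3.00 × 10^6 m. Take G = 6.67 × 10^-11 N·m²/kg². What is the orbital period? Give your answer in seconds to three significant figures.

r = R + h = 3.00 × 10^6 + 7.83 × 10^7 = 8.130 × 10^7 m. Gravity provides the centripetal force: G M m / r² = m v² / r ⇒ v = √(GM/r) = 1025 m/s.
T = 2πr/v = 2π × 8.130 × 10^7 / 1025 = 498500 s.

498000 s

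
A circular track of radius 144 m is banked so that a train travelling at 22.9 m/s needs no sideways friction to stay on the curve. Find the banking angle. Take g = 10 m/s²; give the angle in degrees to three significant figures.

For a frictionless banked turn: horizontally N sinθ = mv²/r and vertically N cosθ = mg.
Dividing: tanθ = v²/(r g) = (22.9)²/(144 × 10.0) = 524.4/1440 = 0.3642.
θ = arctan(0.3642) = 20.01°.

20.0°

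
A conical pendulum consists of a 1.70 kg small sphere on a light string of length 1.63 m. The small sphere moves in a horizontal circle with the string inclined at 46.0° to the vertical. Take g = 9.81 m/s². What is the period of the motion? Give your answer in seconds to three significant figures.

r = L sinθ = 1.173 m. From T sinθ = mω²r and T cosθ = mg: tanθ = ω²r/g, so ω² = g tanθ / r = g/(L cosθ).
ω = √(g/(L cosθ)) = √(9.81/(1.63 × 0.6947)) = √8.664 = 2.943 rad/s.
Period = 2π/ω = 2.135 s.

2.13 s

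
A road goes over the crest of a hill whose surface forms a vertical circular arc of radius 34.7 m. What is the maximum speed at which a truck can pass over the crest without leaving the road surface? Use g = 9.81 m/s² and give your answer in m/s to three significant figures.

At the crest the centre of the circle is below the truck, so the net downward (centripetal) force is mg − N = mv²/r.
The truck leaves the road when N → 0, giving v_max = √(g r) = √(9.81 × 34.7) = 18.45 m/s.

18.5 m/s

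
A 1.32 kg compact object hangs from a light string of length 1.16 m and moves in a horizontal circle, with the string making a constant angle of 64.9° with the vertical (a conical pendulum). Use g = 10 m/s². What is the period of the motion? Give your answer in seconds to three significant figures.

r = L sinθ = 1.050 m. From T sinθ = mω²r and T cosθ = mg: tanθ = ω²r/g, so ω² = g tanθ / r = g/(L cosθ).
ω = √(g/(L cosθ)) = √(10.0/(1.16 × 0.4242)) = √20.32 = 4.508 rad/s.
Period = 2π/ω = 1.394 s.

1.39 s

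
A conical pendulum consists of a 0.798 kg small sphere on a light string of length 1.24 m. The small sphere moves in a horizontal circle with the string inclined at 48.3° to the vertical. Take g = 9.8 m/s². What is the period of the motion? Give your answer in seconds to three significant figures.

r = L sinθ = 0.9258 m. From T sinθ = mω²r and T cosθ = mg: tanθ = ω²r/g, so ω² = g tanθ / r = g/(L cosθ).
ω = √(g/(L cosθ)) = √(9.8/(1.24 × 0.6652)) = √11.88 = 3.447 rad/s.
Period = 2π/ω = 1.823 s.

1.82 s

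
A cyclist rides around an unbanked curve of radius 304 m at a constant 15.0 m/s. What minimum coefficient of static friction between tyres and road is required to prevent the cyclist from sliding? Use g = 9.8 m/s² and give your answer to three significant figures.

Friction provides the centripetal force: μ_s m g = m v²/r, so μ_s = v²/(g r) = (15.00)²/(9.8 × 304) = 225.0/2979 = 0.07552.

0.0755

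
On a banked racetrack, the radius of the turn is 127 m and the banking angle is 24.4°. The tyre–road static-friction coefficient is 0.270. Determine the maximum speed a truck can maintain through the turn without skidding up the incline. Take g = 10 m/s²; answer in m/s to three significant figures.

At the maximum speed, friction acts down the slope at its limiting value f = μN. Radially (horizontal, toward centre): N sinθ + μN cosθ = mv²/r. Vertically: N cosθ − μN sinθ = mg.
Dividing: v² = r g (sinθ + μcosθ)/(cosθ − μsinθ).
sinθ + μcosθ = 0.4131 + 0.270×0.9107 = 0.6590; cosθ − μsinθ = 0.9107 − 0.270×0.4131 = 0.7991.
v² = 127 × 10.0 × 0.6590/0.7991 = 1047 m²/s², so v = 32.36 m/s.

32.4 m/s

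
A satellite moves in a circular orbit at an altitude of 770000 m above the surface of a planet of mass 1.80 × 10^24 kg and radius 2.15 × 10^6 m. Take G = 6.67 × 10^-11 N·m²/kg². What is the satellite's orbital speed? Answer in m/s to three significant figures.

6410 m/s

Orbital radius r = R + h = 2.15 × 10^6 + 770000 = 2.920 × 10^6 m.
Gravity supplies the centripetal force: G M m / r² = m v² / r, so v = √(GM/r).
v = √(6.67 × 10^-11 × 1.80 × 10^24 / 2.920 × 10^6) = √(4.112 × 10^7) = 6412 m/s.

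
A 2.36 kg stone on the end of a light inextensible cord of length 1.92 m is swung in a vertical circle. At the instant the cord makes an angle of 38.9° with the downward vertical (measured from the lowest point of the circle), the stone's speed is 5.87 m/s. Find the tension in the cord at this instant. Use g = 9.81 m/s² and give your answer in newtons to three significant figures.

Take the radial direction toward the centre of the circle as positive. The component of the weight along the string toward the centre is −mg cos φ (φ measured from the bottom), so Newton's second law along the string gives T − mg cos φ = m v²/r.
cos 38.9° = 0.7782, so T = m(v²/r + g cos φ) = 2.36 × ((5.87)²/1.92 + 9.81 × 0.7782) = 2.36 × (17.95 + (7.635)) = 2.36 × 25.58 = 60.37 N.

60.4 N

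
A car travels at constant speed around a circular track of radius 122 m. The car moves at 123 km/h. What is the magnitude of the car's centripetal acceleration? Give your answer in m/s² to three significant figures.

v = 123 km/h = 123/3.6 = 34.17 m/s.
a_c = v²/r = (34.17)²/122 = 1167/122 = 9.569 m/s².

9.57 m/s²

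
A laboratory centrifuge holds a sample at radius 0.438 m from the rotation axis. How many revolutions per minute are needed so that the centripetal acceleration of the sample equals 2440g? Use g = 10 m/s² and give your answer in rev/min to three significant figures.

2250 rev/min

Require ω²r = 2440g, so ω = √(2440 × 10.0/0.438) = 236.0 rad/s.
In rev/min: ω × 60/(2π) = 236.0 × 60/(2π) = 2254 rev/min.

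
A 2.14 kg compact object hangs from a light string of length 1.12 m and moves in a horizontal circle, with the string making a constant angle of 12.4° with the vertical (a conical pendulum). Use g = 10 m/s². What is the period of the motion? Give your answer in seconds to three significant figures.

r = L sinθ = 0.2405 m. From T sinθ = mω²r and T cosθ = mg: tanθ = ω²r/g, so ω² = g tanθ / r = g/(L cosθ).
ω = √(g/(L cosθ)) = √(10.0/(1.12 × 0.9767)) = √9.142 = 3.024 rad/s.
Period = 2π/ω = 2.078 s.

2.08 s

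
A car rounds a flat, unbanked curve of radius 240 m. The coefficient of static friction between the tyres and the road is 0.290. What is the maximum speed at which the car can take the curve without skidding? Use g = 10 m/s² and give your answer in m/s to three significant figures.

Friction provides the centripetal force on a flat curve. At maximum speed it is at its limiting value: μ_s m g = m v²/r.
Mass cancels: v_max = √(μ_s g r) = √(0.290 × 10.0 × 240) = √696.0 = 26.38 m/s.

26.4 m/s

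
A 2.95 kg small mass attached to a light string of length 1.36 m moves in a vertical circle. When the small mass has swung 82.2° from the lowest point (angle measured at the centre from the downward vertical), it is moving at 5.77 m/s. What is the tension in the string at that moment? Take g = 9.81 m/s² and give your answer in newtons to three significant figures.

76.1 N

Take the radial direction toward the centre of the circle as positive. The component of the weight along the string toward the centre is −mg cos φ (φ measured from the bottom), so Newton's second law along the string gives T − mg cos φ = m v²/r.
cos 82.2° = 0.1357, so T = m(v²/r + g cos φ) = 2.95 × ((5.77)²/1.36 + 9.81 × 0.1357) = 2.95 × (24.48 + (1.331)) = 2.95 × 25.81 = 76.14 N.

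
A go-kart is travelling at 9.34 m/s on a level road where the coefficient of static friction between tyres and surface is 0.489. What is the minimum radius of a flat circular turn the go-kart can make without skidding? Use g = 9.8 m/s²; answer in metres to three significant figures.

At the limit, μ_s m g = m v²/r, so r_min = v²/(μ_s g) = (9.34)²/(0.489 × 9.8) = 87.24/4.792 = 18.20 m.

18.2 m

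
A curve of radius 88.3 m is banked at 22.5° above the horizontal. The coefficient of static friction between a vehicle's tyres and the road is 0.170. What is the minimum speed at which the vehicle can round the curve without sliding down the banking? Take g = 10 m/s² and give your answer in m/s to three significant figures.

At the minimum speed, friction acts up the slope at its limiting value f = μN. Radially (horizontal, toward centre): N sinθ − μN cosθ = mv²/r. Vertically: N cosθ + μN sinθ = mg.
Dividing: v² = r g (sinθ − μcosθ)/(cosθ + μsinθ).
sinθ − μcosθ = 0.3827 − 0.170×0.9239 = 0.2256; cosθ + μsinθ = 0.9239 + 0.170×0.3827 = 0.9889.
v² = 88.3 × 10.0 × 0.2256/0.9889 = 201.5 m²/s², so v = 14.19 m/s.

14.2 m/s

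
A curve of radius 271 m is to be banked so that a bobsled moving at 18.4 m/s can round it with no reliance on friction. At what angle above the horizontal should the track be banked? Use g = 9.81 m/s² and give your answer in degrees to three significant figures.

For a frictionless banked turn: horizontally N sinθ = mv²/r and vertically N cosθ = mg.
Dividing: tanθ = v²/(r g) = (18.4)²/(271 × 9.81) = 338.6/2659 = 0.1273.
θ = arctan(0.1273) = 7.258°.

7.26°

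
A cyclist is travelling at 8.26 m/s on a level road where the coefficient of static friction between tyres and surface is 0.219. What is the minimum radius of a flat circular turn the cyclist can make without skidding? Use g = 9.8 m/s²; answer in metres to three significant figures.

31.8 m

At the limit, μ_s m g = m v²/r, so r_min = v²/(μ_s g) = (8.26)²/(0.219 × 9.8) = 68.23/2.146 = 31.79 m.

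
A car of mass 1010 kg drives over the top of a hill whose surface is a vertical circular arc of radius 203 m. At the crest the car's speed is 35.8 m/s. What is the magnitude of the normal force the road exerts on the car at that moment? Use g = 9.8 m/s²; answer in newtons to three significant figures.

3520 N

At the crest the centripetal acceleration points downward (toward the centre of the arc), so mg − N = mv²/r.
N = m(g − v²/r) = 1010 × (9.8 − (35.8)²/203) = 1010 × (9.8 − 6.313) = 1010 × 3.487 = 3521 N.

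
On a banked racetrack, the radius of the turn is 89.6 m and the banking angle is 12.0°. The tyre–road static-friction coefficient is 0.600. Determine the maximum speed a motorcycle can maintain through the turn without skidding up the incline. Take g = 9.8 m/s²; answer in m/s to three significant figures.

28.6 m/s

At the maximum speed, friction acts down the slope at its limiting value f = μN. Radially (horizontal, toward centre): N sinθ + μN cosθ = mv²/r. Vertically: N cosθ − μN sinθ = mg.
Dividing: v² = r g (sinθ + μcosθ)/(cosθ − μsinθ).
sinθ + μcosθ = 0.2079 + 0.600×0.9781 = 0.7948; cosθ − μsinθ = 0.9781 − 0.600×0.2079 = 0.8534.
v² = 89.6 × 9.8 × 0.7948/0.8534 = 817.8 m²/s², so v = 28.60 m/s.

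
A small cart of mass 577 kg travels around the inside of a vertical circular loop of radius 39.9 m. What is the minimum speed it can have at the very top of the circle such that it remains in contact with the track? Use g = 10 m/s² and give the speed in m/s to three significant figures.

At the highest point the centre is directly below, so both the weight and N act inward: N + mg = mv²/r.
At minimum speed N → 0, so mg = mv_min²/r ⇒ v_min = √(g r) = √(10.0 × 39.9) = 19.97 m/s.

20.0 m/s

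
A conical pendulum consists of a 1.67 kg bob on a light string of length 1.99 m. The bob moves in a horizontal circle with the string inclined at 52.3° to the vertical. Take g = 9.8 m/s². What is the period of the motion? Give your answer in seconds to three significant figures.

r = L sinθ = 1.575 m. From T sinθ = mω²r and T cosθ = mg: tanθ = ω²r/g, so ω² = g tanθ / r = g/(L cosθ).
ω = √(g/(L cosθ)) = √(9.8/(1.99 × 0.6115)) = √8.053 = 2.838 rad/s.
Period = 2π/ω = 2.214 s.

2.21 s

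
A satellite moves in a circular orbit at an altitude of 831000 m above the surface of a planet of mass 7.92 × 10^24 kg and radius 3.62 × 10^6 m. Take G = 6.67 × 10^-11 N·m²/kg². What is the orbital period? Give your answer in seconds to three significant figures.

r = R + h = 3.62 × 10^6 + 831000 = 4.451 × 10^6 m. Gravity provides the centripetal force: G M m / r² = m v² / r ⇒ v = √(GM/r) = 10890 m/s.
T = 2πr/v = 2π × 4.451 × 10^6 / 10890 = 2567 s.

2570 s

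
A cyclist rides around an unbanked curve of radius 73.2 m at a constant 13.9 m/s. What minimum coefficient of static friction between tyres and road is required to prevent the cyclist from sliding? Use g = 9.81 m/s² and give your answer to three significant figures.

0.269

Friction provides the centripetal force: μ_s m g = m v²/r, so μ_s = v²/(g r) = (13.90)²/(9.81 × 73.2) = 193.2/718.1 = 0.2691.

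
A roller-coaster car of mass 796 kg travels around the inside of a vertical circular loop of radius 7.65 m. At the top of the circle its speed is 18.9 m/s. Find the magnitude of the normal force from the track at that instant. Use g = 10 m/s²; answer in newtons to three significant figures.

At the top, both N and the weight mg point inward (toward the centre), so N + mg = mv²/r.
N = m(v²/r − g) = 796 × ((18.9)²/7.65 − 10.0) = 796 × (46.69 − 10.0) = 796 × 36.69 = 29210 N.

29200 N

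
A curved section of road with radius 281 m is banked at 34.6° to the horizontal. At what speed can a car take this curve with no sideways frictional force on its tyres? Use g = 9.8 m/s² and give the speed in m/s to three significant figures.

On a frictionless banked curve, N sinθ = mv²/r and N cosθ = mg, so tanθ = v²/(rg).
v = √(r g tanθ) = √(281 × 9.8 × tan 34.6°) = √(281 × 9.8 × 0.6899) = √1900 = 43.59 m/s.

43.6 m/s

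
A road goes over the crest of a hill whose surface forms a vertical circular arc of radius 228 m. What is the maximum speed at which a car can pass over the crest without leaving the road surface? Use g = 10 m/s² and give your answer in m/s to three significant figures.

At the crest the centre of the circle is below the car, so the net downward (centripetal) force is mg − N = mv²/r.
The car leaves the road when N → 0, giving v_max = √(g r) = √(10.0 × 228) = 47.75 m/s.

47.7 m/s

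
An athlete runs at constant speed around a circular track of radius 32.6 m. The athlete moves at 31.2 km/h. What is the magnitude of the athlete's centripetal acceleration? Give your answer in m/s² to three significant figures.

v = 31.2 km/h = 31.2/3.6 = 8.667 m/s.
a_c = v²/r = (8.667)²/32.6 = 75.11/32.6 = 2.304 m/s².

2.30 m/s²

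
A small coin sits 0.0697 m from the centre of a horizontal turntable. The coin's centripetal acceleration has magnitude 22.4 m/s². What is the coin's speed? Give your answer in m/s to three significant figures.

1.25 m/s

a_c = v²/r ⇒ v = √(a_c · r) = √(22.4 × 0.0697) = √1.561 = 1.250 m/s.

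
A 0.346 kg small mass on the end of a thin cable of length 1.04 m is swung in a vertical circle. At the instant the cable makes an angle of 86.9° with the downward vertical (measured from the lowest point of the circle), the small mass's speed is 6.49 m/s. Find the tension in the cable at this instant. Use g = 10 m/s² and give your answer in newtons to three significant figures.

14.2 N

Take the radial direction toward the centre of the circle as positive. The component of the weight along the string toward the centre is −mg cos φ (φ measured from the bottom), so Newton's second law along the string gives T − mg cos φ = m v²/r.
cos 86.9° = 0.05408, so T = m(v²/r + g cos φ) = 0.346 × ((6.49)²/1.04 + 10.0 × 0.05408) = 0.346 × (40.50 + (0.5408)) = 0.346 × 41.04 = 14.20 N.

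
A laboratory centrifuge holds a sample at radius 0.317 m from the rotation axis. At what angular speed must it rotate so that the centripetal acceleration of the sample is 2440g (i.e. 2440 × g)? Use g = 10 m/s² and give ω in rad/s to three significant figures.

277 rad/s

Centripetal acceleration a_c = ω²r. Setting ω²r = 2440g:
ω = √(2440g / r) = √(2440 × 10.0 / 0.317) = √76970 = 277.4 rad/s.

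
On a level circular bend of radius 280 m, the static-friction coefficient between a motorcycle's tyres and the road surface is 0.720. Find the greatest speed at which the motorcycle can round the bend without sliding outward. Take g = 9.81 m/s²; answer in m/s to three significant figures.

The only inward force on a level bend is static friction, so at the limit f_s = μ_s N = μ_s m g = m v²/r.
Mass cancels: v_max = √(μ_s g r) = √(0.720 × 9.81 × 280) = √1978 = 44.47 m/s.

44.5 m/s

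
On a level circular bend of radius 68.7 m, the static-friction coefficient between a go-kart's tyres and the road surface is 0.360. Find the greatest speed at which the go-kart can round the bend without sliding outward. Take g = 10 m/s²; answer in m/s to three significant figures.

15.7 m/s

On a flat curve, static friction is the only horizontal force, so it must supply the full centripetal force: μ_s m g = m v²/r.
Mass cancels: v_max = √(μ_s g r) = √(0.360 × 10.0 × 68.7) = √247.3 = 15.73 m/s.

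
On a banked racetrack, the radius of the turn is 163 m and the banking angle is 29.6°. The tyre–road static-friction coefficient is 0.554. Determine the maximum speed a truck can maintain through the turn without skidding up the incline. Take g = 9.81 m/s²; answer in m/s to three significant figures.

51.2 m/s

At the maximum speed, friction acts down the slope at its limiting value f = μN. Radially (horizontal, toward centre): N sinθ + μN cosθ = mv²/r. Vertically: N cosθ − μN sinθ = mg.
Dividing: v² = r g (sinθ + μcosθ)/(cosθ − μsinθ).
sinθ + μcosθ = 0.4939 + 0.554×0.8695 = 0.9756; cosθ − μsinθ = 0.8695 − 0.554×0.4939 = 0.5959.
v² = 163 × 9.81 × 0.9756/0.5959 = 2618 m²/s², so v = 51.17 m/s.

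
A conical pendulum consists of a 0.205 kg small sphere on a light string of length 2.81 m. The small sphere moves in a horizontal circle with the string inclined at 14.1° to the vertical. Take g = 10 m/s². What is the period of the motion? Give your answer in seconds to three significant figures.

r = L sinθ = 0.6846 m. From T sinθ = mω²r and T cosθ = mg: tanθ = ω²r/g, so ω² = g tanθ / r = g/(L cosθ).
ω = √(g/(L cosθ)) = √(10.0/(2.81 × 0.9699)) = √3.669 = 1.916 rad/s.
Period = 2π/ω = 3.280 s.

3.28 s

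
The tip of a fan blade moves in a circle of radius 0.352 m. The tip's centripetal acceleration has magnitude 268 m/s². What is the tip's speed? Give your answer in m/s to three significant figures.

a_c = v²/r ⇒ v = √(a_c · r) = √(268 × 0.352) = √94.34 = 9.713 m/s.

9.71 m/s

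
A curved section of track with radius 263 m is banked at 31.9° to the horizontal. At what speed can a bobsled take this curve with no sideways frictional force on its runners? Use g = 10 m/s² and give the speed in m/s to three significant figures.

40.5 m/s

On a frictionless banked curve, N sinθ = mv²/r and N cosθ = mg, so tanθ = v²/(rg).
v = √(r g tanθ) = √(263 × 10.0 × tan 31.9°) = √(263 × 10.0 × 0.6224) = √1637 = 40.46 m/s.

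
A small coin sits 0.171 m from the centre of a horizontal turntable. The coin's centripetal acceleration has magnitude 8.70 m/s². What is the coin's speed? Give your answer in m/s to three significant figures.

1.22 m/s

a_c = v²/r ⇒ v = √(a_c · r) = √(8.70 × 0.171) = √1.488 = 1.220 m/s.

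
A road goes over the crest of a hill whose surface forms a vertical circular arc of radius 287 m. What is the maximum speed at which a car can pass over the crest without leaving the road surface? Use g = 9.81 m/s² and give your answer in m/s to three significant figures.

At the crest the centre of the circle is below the car, so the net downward (centripetal) force is mg − N = mv²/r.
The car leaves the road when N → 0, giving v_max = √(g r) = √(9.81 × 287) = 53.06 m/s.

53.1 m/s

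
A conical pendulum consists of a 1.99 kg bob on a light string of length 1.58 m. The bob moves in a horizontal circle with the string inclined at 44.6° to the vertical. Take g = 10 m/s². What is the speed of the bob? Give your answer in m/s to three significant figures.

3.31 m/s

The radius of the circle is r = L sinθ = 1.58 × sin 44.6° = 1.109 m.
Horizontally T sinθ = mv²/r and vertically T cosθ = mg, so tanθ = v²/(rg).
v = √(r g tanθ) = √(1.109 × 10.0 × 0.9861) = √10.94 = 3.308 m/s.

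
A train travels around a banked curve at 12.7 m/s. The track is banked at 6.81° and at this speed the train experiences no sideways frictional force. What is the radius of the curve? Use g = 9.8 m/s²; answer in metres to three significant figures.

Frictionless banking: tanθ = v²/(rg), so r = v²/(g tanθ).
r = (12.7)²/(9.8 × tan 6.81°) = 161.3/(9.8 × 0.1194) = 161.3/1.170 = 137.8 m.

138 m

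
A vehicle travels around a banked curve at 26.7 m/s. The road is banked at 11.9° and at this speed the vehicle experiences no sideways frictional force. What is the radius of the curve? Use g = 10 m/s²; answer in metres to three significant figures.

Frictionless banking: tanθ = v²/(rg), so r = v²/(g tanθ).
r = (26.7)²/(10.0 × tan 11.9°) = 712.9/(10.0 × 0.2107) = 712.9/2.107 = 338.3 m.

338 m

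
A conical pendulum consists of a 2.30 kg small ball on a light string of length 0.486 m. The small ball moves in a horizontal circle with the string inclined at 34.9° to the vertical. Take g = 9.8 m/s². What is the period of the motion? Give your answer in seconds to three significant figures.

1.27 s

r = L sinθ = 0.2781 m. From T sinθ = mω²r and T cosθ = mg: tanθ = ω²r/g, so ω² = g tanθ / r = g/(L cosθ).
ω = √(g/(L cosθ)) = √(9.8/(0.486 × 0.8202)) = √24.59 = 4.958 rad/s.
Period = 2π/ω = 1.267 s.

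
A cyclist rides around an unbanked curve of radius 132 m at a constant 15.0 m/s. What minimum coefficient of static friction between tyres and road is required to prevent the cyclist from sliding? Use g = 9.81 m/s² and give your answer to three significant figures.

Friction provides the centripetal force: μ_s m g = m v²/r, so μ_s = v²/(g r) = (15.00)²/(9.81 × 132) = 225.0/1295 = 0.1738.

0.174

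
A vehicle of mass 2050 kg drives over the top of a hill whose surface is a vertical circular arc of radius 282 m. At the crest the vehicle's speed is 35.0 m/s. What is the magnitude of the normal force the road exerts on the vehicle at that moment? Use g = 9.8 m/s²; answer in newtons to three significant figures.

At the crest the centripetal acceleration points downward (toward the centre of the arc), so mg − N = mv²/r.
N = m(g − v²/r) = 2050 × (9.8 − (35.0)²/282) = 2050 × (9.8 − 4.344) = 2050 × 5.456 = 11180 N.

11200 N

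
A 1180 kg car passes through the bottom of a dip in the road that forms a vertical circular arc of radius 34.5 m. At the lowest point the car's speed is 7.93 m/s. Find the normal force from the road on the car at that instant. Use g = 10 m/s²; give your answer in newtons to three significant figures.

At the lowest point, N points up (toward the centre) and the weight mg points down (away from the centre), so the net inward force is N − mg = mv²/r.
N = m(v²/r + g) = 1180 × ((7.93)²/34.5 + 10.0) = 1180 × (1.823 + 10.0) = 1180 × 11.82 = 13950 N.

14000 N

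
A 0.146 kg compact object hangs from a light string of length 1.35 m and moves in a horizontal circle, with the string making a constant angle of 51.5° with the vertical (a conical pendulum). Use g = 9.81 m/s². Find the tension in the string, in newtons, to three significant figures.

2.30 N

Vertically the bob has no acceleration, so T cosθ = mg.
T = mg/cosθ = 0.146 × 9.81 / cos 51.5° = 1.432/0.6225 = 2.301 N.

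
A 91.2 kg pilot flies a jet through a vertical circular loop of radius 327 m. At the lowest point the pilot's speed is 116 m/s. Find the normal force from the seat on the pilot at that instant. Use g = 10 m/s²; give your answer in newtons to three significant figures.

4660 N

At the lowest point, N points up (toward the centre) and the weight mg points down (away from the centre), so the net inward force is N − mg = mv²/r.
N = m(v²/r + g) = 91.2 × ((116)²/327 + 10.0) = 91.2 × (41.15 + 10.0) = 91.2 × 51.15 = 4665 N.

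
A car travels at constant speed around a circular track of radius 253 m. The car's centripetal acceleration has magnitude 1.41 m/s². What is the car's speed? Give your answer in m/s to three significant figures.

18.9 m/s

a_c = v²/r ⇒ v = √(a_c · r) = √(1.41 × 253) = √356.7 = 18.89 m/s.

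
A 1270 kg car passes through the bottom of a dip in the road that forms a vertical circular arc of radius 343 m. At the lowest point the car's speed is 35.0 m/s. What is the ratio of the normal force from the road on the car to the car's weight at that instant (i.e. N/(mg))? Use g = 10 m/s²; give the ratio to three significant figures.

At the bottom, N − mg = mv²/r, so N = m(v²/r + g) and N/(mg) = v²/(rg) + 1 = (35.0)²/(343 × 10.0) + 1 = 0.3571 + 1 = 1.357.

1.36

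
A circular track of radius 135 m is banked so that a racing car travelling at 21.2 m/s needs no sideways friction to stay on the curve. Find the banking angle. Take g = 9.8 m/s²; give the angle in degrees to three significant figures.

For a frictionless banked turn: horizontally N sinθ = mv²/r and vertically N cosθ = mg.
Dividing: tanθ = v²/(r g) = (21.2)²/(135 × 9.8) = 449.4/1323 = 0.3397.
θ = arctan(0.3397) = 18.76°.

18.8°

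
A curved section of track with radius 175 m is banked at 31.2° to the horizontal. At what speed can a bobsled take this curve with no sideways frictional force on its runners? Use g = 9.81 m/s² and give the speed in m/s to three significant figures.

On a frictionless banked curve, N sinθ = mv²/r and N cosθ = mg, so tanθ = v²/(rg).
v = √(r g tanθ) = √(175 × 9.81 × tan 31.2°) = √(175 × 9.81 × 0.6056) = √1040 = 32.24 m/s.

32.2 m/s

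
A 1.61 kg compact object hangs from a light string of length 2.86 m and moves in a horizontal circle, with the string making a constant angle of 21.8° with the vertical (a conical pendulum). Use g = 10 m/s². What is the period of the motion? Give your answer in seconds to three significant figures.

r = L sinθ = 1.062 m. From T sinθ = mω²r and T cosθ = mg: tanθ = ω²r/g, so ω² = g tanθ / r = g/(L cosθ).
ω = √(g/(L cosθ)) = √(10.0/(2.86 × 0.9285)) = √3.766 = 1.941 rad/s.
Period = 2π/ω = 3.238 s.

3.24 s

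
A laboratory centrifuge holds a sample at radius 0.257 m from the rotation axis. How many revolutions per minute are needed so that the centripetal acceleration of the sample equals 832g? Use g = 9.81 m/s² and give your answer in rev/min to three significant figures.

Require ω²r = 832g, so ω = √(832 × 9.81/0.257) = 178.2 rad/s.
In rev/min: ω × 60/(2π) = 178.2 × 60/(2π) = 1702 rev/min.

1700 rev/min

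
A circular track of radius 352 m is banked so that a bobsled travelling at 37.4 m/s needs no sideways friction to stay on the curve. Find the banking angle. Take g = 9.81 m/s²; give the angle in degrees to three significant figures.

With no friction, the horizontal component of the normal force provides the centripetal force: N sinθ = mv²/r, while N cosθ = mg vertically.
Dividing: tanθ = v²/(r g) = (37.4)²/(352 × 9.81) = 1399/3453 = 0.4051.
θ = arctan(0.4051) = 22.05°.

22.1°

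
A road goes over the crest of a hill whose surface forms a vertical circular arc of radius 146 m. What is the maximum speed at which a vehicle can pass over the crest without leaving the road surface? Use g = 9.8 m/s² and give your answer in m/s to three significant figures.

37.8 m/s

At the crest the centre of the circle is below the vehicle, so the net downward (centripetal) force is mg − N = mv²/r.
The vehicle leaves the road when N → 0, giving v_max = √(g r) = √(9.8 × 146) = 37.83 m/s.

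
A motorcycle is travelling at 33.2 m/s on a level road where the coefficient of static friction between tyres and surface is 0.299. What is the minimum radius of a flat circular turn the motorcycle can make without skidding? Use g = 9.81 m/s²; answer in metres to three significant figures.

At the limit, μ_s m g = m v²/r, so r_min = v²/(μ_s g) = (33.2)²/(0.299 × 9.81) = 1102/2.933 = 375.8 m.

376 m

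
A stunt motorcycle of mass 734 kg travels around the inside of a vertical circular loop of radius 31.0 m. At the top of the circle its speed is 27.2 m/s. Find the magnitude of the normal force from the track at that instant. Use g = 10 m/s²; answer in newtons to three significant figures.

10200 N

At the top, both N and the weight mg point inward (toward the centre), so N + mg = mv²/r.
N = m(v²/r − g) = 734 × ((27.2)²/31.0 − 10.0) = 734 × (23.87 − 10.0) = 734 × 13.87 = 10180 N.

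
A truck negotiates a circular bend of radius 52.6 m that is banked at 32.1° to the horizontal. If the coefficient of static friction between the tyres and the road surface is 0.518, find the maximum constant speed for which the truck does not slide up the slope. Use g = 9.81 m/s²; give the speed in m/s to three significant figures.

At the maximum speed, friction acts down the slope at its limiting value f = μN. Radially (horizontal, toward centre): N sinθ + μN cosθ = mv²/r. Vertically: N cosθ − μN sinθ = mg.
Dividing: v² = r g (sinθ + μcosθ)/(cosθ − μsinθ).
sinθ + μcosθ = 0.5314 + 0.518×0.8471 = 0.9702; cosθ − μsinθ = 0.8471 − 0.518×0.5314 = 0.5719.
v² = 52.6 × 9.81 × 0.9702/0.5719 = 875.5 m²/s², so v = 29.59 m/s.

29.6 m/s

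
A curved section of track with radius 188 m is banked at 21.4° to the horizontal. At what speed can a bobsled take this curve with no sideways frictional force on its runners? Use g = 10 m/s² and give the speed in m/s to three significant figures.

27.1 m/s

On a frictionless banked curve, N sinθ = mv²/r and N cosθ = mg, so tanθ = v²/(rg).
v = √(r g tanθ) = √(188 × 10.0 × tan 21.4°) = √(188 × 10.0 × 0.3919) = √736.8 = 27.14 m/s.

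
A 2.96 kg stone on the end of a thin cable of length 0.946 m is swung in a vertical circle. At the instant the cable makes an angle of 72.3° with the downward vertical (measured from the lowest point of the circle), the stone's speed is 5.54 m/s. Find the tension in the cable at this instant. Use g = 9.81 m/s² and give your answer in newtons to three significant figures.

Take the radial direction toward the centre of the circle as positive. The component of the weight along the string toward the centre is −mg cos φ (φ measured from the bottom), so Newton's second law along the string gives T − mg cos φ = m v²/r.
cos 72.3° = 0.3040, so T = m(v²/r + g cos φ) = 2.96 × ((5.54)²/0.946 + 9.81 × 0.3040) = 2.96 × (32.44 + (2.983)) = 2.96 × 35.43 = 104.9 N.

105 N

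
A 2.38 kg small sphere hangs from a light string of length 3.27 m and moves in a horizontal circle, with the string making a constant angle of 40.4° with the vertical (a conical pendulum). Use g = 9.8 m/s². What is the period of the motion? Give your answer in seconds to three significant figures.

3.17 s

r = L sinθ = 2.119 m. From T sinθ = mω²r and T cosθ = mg: tanθ = ω²r/g, so ω² = g tanθ / r = g/(L cosθ).
ω = √(g/(L cosθ)) = √(9.8/(3.27 × 0.7615)) = √3.935 = 1.984 rad/s.
Period = 2π/ω = 3.167 s.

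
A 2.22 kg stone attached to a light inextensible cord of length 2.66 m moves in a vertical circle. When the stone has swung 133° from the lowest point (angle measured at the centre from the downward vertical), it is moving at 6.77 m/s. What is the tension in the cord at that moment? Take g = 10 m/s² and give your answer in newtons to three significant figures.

23.1 N

Take the radial direction toward the centre of the circle as positive. The component of the weight along the string toward the centre is −mg cos φ (φ measured from the bottom), so Newton's second law along the string gives T − mg cos φ = m v²/r.
cos 133° = -0.6820, so T = m(v²/r + g cos φ) = 2.22 × ((6.77)²/2.66 + 10.0 × -0.6820) = 2.22 × (17.23 + (-6.820)) = 2.22 × 10.41 = 23.11 N.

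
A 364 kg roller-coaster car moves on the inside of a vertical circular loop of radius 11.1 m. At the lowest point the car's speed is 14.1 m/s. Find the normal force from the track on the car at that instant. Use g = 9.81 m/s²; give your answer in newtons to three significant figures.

At the lowest point, N points up (toward the centre) and the weight mg points down (away from the centre), so the net inward force is N − mg = mv²/r.
N = m(v²/r + g) = 364 × ((14.1)²/11.1 + 9.81) = 364 × (17.91 + 9.81) = 364 × 27.72 = 10090 N.

10100 N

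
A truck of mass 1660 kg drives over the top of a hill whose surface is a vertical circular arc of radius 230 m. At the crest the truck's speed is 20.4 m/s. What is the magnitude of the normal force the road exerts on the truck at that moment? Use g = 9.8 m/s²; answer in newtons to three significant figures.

At the crest the centripetal acceleration points downward (toward the centre of the arc), so mg − N = mv²/r.
N = m(g − v²/r) = 1660 × (9.8 − (20.4)²/230) = 1660 × (9.8 − 1.809) = 1660 × 7.991 = 13260 N.

13300 N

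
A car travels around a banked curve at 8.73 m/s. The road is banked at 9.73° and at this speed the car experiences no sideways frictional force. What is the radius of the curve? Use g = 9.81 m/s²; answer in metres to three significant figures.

Frictionless banking: tanθ = v²/(rg), so r = v²/(g tanθ).
r = (8.73)²/(9.81 × tan 9.73°) = 76.21/(9.81 × 0.1715) = 76.21/1.682 = 45.31 m.

45.3 m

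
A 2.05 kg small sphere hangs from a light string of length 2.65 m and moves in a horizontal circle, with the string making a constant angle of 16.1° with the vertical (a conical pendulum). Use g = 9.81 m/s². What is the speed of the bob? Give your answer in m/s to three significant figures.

The radius of the circle is r = L sinθ = 2.65 × sin 16.1° = 0.7349 m.
Horizontally T sinθ = mv²/r and vertically T cosθ = mg, so tanθ = v²/(rg).
v = √(r g tanθ) = √(0.7349 × 9.81 × 0.2886) = √2.081 = 1.443 m/s.

1.44 m/s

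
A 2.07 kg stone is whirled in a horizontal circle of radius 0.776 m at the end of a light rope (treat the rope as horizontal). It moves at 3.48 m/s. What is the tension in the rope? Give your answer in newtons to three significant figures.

32.3 N

The tension is the only horizontal force, so it supplies the full centripetal force: T = m v²/r = 2.07 × (3.480)²/0.776 = 2.07 × 12.11/0.776 = 32.30 N.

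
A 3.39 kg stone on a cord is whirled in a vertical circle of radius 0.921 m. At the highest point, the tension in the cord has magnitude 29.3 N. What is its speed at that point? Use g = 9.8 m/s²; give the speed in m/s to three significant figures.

4.12 m/s

At the top, T + mg = mv²/r, so v = √(r(T/m + g)) = √(0.921 × (29.3/3.39 + 9.8)) = √(0.921 × 18.44) = √16.99 = 4.121 m/s.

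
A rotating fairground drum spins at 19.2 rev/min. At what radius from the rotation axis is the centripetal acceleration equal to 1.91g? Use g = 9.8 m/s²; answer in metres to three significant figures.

4.63 m

ω = 19.2 rev/min × 2π/60 = 2.011 rad/s.
a_c = ω²r = 1.91g ⇒ r = 1.91 × 9.8 / (2.011)² = 18.72/4.043 = 4.630 m.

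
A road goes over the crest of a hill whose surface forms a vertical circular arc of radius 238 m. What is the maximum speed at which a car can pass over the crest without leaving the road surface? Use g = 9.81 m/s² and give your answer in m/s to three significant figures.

48.3 m/s

At the crest the centre of the circle is below the car, so the net downward (centripetal) force is mg − N = mv²/r.
The car leaves the road when N → 0, giving v_max = √(g r) = √(9.81 × 238) = 48.32 m/s.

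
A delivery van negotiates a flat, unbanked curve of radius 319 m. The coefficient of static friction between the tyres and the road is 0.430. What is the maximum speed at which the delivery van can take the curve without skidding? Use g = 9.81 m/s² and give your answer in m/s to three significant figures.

On a flat curve, static friction is the only horizontal force, so it must supply the full centripetal force: μ_s m g = m v²/r.
Mass cancels: v_max = √(μ_s g r) = √(0.430 × 9.81 × 319) = √1346 = 36.68 m/s.

36.7 m/s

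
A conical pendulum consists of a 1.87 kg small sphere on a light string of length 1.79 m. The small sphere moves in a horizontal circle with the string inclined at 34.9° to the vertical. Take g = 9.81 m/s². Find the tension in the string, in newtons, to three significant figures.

22.4 N

Vertically the bob has no acceleration, so T cosθ = mg.
T = mg/cosθ = 1.87 × 9.81 / cos 34.9° = 18.34/0.8202 = 22.37 N.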